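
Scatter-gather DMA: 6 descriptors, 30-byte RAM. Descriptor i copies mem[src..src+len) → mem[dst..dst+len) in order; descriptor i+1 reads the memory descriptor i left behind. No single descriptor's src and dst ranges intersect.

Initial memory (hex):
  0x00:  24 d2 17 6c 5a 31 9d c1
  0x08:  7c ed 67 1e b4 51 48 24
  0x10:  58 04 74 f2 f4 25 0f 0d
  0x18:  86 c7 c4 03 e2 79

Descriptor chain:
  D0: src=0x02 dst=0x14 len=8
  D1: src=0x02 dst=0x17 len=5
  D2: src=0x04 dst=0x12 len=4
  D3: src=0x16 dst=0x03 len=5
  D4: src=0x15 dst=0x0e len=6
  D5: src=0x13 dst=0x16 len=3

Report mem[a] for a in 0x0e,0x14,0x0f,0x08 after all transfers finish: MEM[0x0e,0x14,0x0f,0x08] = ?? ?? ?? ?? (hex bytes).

MEM[0x0e,0x14,0x0f,0x08] = c1 9d 5a 7c

#0 dst[0x14+8] := {0x17,0x6c,0x5a,0x31,0x9d,0xc1,0x7c,0xed}
#1 dst[0x17+5] := {0x17,0x6c,0x5a,0x31,0x9d}
#2 dst[0x12+4] := {0x5a,0x31,0x9d,0xc1}
#3 dst[0x03+5] := {0x5a,0x17,0x6c,0x5a,0x31}
#4 dst[0x0e+6] := {0xc1,0x5a,0x17,0x6c,0x5a,0x31}
#5 dst[0x16+3] := {0x31,0x9d,0xc1}
query mem[0x0e]=0xc1, mem[0x14]=0x9d, mem[0x0f]=0x5a, mem[0x08]=0x7c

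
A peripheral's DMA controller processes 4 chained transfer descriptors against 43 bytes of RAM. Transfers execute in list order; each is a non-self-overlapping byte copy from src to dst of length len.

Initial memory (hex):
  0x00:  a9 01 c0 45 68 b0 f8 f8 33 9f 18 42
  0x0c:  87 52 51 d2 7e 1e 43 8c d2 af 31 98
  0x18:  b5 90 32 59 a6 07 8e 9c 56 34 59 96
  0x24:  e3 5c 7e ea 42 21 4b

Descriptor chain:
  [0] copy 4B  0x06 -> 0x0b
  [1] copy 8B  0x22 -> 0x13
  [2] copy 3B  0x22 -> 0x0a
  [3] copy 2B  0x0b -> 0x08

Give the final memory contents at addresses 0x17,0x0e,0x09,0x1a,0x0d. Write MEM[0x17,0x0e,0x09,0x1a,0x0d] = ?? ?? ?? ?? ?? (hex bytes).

MEM[0x17,0x0e,0x09,0x1a,0x0d] = 7e 9f e3 21 33

D0: mem[0x0b..0x0e] <- [f8 f8 33 9f]
D1: mem[0x13..0x1a] <- [59 96 e3 5c 7e ea 42 21]
D2: mem[0x0a..0x0c] <- [59 96 e3]
D3: mem[0x08..0x09] <- [96 e3]
query mem[0x17]=0x7e, mem[0x0e]=0x9f, mem[0x09]=0xe3, mem[0x1a]=0x21, mem[0x0d]=0x33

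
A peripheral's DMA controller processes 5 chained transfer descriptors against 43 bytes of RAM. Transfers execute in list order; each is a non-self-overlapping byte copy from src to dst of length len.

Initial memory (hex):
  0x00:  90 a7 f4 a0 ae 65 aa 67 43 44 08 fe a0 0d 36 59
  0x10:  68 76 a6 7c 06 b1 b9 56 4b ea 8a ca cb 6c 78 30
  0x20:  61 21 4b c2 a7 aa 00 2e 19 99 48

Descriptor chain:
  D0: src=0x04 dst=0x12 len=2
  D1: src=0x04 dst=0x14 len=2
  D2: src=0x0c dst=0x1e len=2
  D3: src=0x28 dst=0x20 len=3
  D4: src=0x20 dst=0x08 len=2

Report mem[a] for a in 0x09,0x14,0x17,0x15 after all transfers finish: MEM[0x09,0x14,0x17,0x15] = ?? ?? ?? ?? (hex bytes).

[0] 0x04->0x12 len=2 : ae 65
[1] 0x04->0x14 len=2 : ae 65
[2] 0x0c->0x1e len=2 : a0 0d
[3] 0x28->0x20 len=3 : 19 99 48
[4] 0x20->0x08 len=2 : 19 99
query mem[0x09]=0x99, mem[0x14]=0xae, mem[0x17]=0x56, mem[0x15]=0x65

MEM[0x09,0x14,0x17,0x15] = 99 ae 56 65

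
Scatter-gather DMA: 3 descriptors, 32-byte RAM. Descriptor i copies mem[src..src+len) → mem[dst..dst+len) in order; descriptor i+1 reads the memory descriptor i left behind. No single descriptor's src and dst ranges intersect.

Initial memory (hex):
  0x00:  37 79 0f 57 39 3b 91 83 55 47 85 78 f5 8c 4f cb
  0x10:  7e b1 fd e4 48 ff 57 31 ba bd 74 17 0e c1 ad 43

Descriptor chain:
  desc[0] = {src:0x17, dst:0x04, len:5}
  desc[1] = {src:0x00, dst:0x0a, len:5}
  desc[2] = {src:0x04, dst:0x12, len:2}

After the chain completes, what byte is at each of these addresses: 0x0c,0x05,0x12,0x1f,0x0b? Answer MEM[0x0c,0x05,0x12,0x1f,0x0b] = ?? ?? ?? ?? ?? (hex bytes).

  after D0: wrote 5B at 0x04 = 31babd7417
  after D1: wrote 5B at 0x0a = 37790f5731
  after D2: wrote 2B at 0x12 = 31ba
query mem[0x0c]=0x0f, mem[0x05]=0xba, mem[0x12]=0x31, mem[0x1f]=0x43, mem[0x0b]=0x79

MEM[0x0c,0x05,0x12,0x1f,0x0b] = 0f ba 31 43 79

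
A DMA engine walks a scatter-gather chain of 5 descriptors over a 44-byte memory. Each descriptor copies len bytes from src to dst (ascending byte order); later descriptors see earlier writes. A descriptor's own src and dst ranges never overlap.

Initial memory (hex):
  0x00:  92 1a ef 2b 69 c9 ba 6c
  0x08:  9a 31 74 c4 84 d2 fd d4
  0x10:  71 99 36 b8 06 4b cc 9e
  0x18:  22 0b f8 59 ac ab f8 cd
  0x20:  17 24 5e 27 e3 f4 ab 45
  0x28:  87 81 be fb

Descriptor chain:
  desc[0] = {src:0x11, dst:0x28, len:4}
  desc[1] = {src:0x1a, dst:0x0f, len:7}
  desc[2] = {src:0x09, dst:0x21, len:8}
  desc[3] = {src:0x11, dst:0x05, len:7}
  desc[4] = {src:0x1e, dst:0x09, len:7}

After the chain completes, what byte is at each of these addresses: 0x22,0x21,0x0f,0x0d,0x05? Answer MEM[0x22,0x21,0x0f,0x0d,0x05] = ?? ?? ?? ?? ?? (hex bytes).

[0] 0x11->0x28 len=4 : 99 36 b8 06
[1] 0x1a->0x0f len=7 : f8 59 ac ab f8 cd 17
[2] 0x09->0x21 len=8 : 31 74 c4 84 d2 fd f8 59
[3] 0x11->0x05 len=7 : ac ab f8 cd 17 cc 9e
[4] 0x1e->0x09 len=7 : f8 cd 17 31 74 c4 84
query mem[0x22]=0x74, mem[0x21]=0x31, mem[0x0f]=0x84, mem[0x0d]=0x74, mem[0x05]=0xac

MEM[0x22,0x21,0x0f,0x0d,0x05] = 74 31 84 74 ac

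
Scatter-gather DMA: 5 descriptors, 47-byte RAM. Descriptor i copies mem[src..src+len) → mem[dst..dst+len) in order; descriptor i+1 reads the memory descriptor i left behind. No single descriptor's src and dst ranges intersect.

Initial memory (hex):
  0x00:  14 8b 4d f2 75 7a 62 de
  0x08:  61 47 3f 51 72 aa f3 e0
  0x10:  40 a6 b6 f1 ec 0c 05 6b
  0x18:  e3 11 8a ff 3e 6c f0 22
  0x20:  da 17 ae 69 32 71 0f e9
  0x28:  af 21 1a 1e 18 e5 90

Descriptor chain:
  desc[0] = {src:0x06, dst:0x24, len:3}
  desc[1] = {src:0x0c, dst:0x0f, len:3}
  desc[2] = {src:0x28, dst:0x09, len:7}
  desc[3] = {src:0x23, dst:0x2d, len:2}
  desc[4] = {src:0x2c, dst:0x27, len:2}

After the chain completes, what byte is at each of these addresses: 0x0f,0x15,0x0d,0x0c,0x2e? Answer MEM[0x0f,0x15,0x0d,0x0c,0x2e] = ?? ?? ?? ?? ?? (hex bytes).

MEM[0x0f,0x15,0x0d,0x0c,0x2e] = 90 0c 18 1e 62

#0 dst[0x24+3] := {0x62,0xde,0x61}
#1 dst[0x0f+3] := {0x72,0xaa,0xf3}
#2 dst[0x09+7] := {0xaf,0x21,0x1a,0x1e,0x18,0xe5,0x90}
#3 dst[0x2d+2] := {0x69,0x62}
#4 dst[0x27+2] := {0x18,0x69}
query mem[0x0f]=0x90, mem[0x15]=0x0c, mem[0x0d]=0x18, mem[0x0c]=0x1e, mem[0x2e]=0x62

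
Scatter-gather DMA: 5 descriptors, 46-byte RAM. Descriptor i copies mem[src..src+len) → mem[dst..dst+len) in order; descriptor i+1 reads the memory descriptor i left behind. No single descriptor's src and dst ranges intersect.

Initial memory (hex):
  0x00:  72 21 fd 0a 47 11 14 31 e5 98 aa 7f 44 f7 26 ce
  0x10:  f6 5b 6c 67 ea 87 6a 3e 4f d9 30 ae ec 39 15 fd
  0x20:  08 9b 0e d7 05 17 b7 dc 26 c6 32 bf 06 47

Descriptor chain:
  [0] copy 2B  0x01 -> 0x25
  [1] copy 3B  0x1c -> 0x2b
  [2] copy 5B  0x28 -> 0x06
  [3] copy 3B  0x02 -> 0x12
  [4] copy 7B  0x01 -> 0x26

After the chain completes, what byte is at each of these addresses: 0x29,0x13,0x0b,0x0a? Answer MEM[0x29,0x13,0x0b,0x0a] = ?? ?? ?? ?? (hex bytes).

MEM[0x29,0x13,0x0b,0x0a] = 47 0a 7f 39

#0 dst[0x25+2] := {0x21,0xfd}
#1 dst[0x2b+3] := {0xec,0x39,0x15}
#2 dst[0x06+5] := {0x26,0xc6,0x32,0xec,0x39}
#3 dst[0x12+3] := {0xfd,0x0a,0x47}
#4 dst[0x26+7] := {0x21,0xfd,0x0a,0x47,0x11,0x26,0xc6}
query mem[0x29]=0x47, mem[0x13]=0x0a, mem[0x0b]=0x7f, mem[0x0a]=0x39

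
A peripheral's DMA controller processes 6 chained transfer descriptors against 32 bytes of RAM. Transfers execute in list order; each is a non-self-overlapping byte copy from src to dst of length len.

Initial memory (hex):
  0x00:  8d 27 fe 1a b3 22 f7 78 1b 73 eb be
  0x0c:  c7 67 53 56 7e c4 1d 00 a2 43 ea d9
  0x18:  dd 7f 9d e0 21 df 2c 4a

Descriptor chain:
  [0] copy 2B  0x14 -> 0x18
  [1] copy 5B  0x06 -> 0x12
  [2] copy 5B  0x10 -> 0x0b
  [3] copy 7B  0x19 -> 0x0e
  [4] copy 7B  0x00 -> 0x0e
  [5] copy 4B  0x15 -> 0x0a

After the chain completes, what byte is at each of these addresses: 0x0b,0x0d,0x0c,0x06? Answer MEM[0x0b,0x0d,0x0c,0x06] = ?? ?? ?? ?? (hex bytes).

MEM[0x0b,0x0d,0x0c,0x06] = eb a2 d9 f7

#0 dst[0x18+2] := {0xa2,0x43}
#1 dst[0x12+5] := {0xf7,0x78,0x1b,0x73,0xeb}
#2 dst[0x0b+5] := {0x7e,0xc4,0xf7,0x78,0x1b}
#3 dst[0x0e+7] := {0x43,0x9d,0xe0,0x21,0xdf,0x2c,0x4a}
#4 dst[0x0e+7] := {0x8d,0x27,0xfe,0x1a,0xb3,0x22,0xf7}
#5 dst[0x0a+4] := {0x73,0xeb,0xd9,0xa2}
query mem[0x0b]=0xeb, mem[0x0d]=0xa2, mem[0x0c]=0xd9, mem[0x06]=0xf7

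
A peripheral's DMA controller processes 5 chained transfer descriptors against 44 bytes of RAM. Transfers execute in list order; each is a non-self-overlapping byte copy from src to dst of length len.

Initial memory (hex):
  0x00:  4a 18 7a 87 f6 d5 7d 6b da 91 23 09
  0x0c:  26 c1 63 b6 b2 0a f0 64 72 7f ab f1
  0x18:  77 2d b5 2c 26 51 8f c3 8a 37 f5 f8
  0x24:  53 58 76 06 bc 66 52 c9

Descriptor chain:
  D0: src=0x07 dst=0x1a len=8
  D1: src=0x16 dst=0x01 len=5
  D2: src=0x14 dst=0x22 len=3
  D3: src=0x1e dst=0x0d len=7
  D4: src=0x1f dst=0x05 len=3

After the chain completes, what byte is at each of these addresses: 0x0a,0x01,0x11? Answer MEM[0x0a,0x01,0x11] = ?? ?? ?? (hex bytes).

D0: mem[0x1a..0x21] <- [6b da 91 23 09 26 c1 63]
D1: mem[0x01..0x05] <- [ab f1 77 2d 6b]
D2: mem[0x22..0x24] <- [72 7f ab]
D3: mem[0x0d..0x13] <- [09 26 c1 63 72 7f ab]
D4: mem[0x05..0x07] <- [26 c1 63]
query mem[0x0a]=0x23, mem[0x01]=0xab, mem[0x11]=0x72

MEM[0x0a,0x01,0x11] = 23 ab 72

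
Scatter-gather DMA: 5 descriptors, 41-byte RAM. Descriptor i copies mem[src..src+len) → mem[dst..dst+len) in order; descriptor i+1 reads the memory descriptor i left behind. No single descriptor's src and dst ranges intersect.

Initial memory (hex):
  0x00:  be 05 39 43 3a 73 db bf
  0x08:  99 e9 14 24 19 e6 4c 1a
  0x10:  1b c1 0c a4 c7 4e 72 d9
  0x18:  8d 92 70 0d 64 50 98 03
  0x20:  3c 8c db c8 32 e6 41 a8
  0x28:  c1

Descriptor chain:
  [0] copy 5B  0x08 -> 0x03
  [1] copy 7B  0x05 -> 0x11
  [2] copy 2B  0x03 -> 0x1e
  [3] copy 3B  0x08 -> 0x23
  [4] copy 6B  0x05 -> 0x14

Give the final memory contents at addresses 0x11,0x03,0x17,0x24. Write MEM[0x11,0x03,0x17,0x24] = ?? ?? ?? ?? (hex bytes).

MEM[0x11,0x03,0x17,0x24] = 14 99 99 e9

#0 dst[0x03+5] := {0x99,0xe9,0x14,0x24,0x19}
#1 dst[0x11+7] := {0x14,0x24,0x19,0x99,0xe9,0x14,0x24}
#2 dst[0x1e+2] := {0x99,0xe9}
#3 dst[0x23+3] := {0x99,0xe9,0x14}
#4 dst[0x14+6] := {0x14,0x24,0x19,0x99,0xe9,0x14}
query mem[0x11]=0x14, mem[0x03]=0x99, mem[0x17]=0x99, mem[0x24]=0xe9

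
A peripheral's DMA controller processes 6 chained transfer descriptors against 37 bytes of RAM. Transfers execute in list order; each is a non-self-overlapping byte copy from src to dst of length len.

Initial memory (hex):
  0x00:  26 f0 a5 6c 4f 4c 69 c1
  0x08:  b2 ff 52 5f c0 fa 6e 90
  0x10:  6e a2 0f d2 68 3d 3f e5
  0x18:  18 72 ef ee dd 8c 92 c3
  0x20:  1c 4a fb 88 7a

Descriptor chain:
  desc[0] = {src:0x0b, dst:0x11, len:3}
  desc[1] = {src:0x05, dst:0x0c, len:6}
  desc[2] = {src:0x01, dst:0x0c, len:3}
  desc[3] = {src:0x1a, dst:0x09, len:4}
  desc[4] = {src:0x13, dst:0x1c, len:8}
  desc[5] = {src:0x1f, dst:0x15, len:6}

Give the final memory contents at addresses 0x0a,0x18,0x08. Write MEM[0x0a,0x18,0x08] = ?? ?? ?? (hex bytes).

MEM[0x0a,0x18,0x08] = ee 72 b2

D0: mem[0x11..0x13] <- [5f c0 fa]
D1: mem[0x0c..0x11] <- [4c 69 c1 b2 ff 52]
D2: mem[0x0c..0x0e] <- [f0 a5 6c]
D3: mem[0x09..0x0c] <- [ef ee dd 8c]
D4: mem[0x1c..0x23] <- [fa 68 3d 3f e5 18 72 ef]
D5: mem[0x15..0x1a] <- [3f e5 18 72 ef 7a]
query mem[0x0a]=0xee, mem[0x18]=0x72, mem[0x08]=0xb2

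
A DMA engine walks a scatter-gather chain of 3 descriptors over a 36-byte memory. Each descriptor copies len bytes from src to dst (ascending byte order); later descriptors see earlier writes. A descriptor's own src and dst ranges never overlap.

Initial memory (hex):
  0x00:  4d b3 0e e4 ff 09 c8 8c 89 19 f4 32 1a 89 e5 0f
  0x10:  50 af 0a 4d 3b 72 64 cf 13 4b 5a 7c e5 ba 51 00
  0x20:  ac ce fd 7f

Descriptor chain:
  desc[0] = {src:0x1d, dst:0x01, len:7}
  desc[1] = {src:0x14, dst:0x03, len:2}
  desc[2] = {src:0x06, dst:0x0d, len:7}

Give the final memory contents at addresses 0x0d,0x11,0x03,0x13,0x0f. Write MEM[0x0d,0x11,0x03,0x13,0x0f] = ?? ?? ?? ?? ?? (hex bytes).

D0: mem[0x01..0x07] <- [ba 51 00 ac ce fd 7f]
D1: mem[0x03..0x04] <- [3b 72]
D2: mem[0x0d..0x13] <- [fd 7f 89 19 f4 32 1a]
query mem[0x0d]=0xfd, mem[0x11]=0xf4, mem[0x03]=0x3b, mem[0x13]=0x1a, mem[0x0f]=0x89

MEM[0x0d,0x11,0x03,0x13,0x0f] = fd f4 3b 1a 89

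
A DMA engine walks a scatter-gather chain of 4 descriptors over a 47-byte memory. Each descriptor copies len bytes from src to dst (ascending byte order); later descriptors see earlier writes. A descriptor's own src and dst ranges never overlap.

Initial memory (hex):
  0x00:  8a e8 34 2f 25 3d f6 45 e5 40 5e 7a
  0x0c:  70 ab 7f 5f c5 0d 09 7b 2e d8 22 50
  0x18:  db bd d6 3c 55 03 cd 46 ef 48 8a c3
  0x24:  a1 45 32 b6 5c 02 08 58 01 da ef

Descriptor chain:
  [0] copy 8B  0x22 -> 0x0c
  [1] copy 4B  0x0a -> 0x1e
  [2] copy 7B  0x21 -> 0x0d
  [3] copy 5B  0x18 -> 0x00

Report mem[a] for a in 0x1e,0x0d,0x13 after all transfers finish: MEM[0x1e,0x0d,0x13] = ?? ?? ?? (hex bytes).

MEM[0x1e,0x0d,0x13] = 5e c3 b6

  after D0: wrote 8B at 0x0c = 8ac3a14532b65c02
  after D1: wrote 4B at 0x1e = 5e7a8ac3
  after D2: wrote 7B at 0x0d = c38ac3a14532b6
  after D3: wrote 5B at 0x00 = dbbdd63c55
query mem[0x1e]=0x5e, mem[0x0d]=0xc3, mem[0x13]=0xb6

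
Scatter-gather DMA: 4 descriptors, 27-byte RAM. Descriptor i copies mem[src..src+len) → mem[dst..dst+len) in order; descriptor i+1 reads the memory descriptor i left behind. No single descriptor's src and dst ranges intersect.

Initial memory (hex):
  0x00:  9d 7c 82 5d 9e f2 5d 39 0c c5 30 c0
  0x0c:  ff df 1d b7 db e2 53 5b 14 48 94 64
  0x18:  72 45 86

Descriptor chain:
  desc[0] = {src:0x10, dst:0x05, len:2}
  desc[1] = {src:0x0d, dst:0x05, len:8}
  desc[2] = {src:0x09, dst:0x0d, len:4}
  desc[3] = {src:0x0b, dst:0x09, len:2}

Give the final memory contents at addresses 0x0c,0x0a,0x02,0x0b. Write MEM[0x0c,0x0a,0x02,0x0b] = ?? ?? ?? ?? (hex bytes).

  after D0: wrote 2B at 0x05 = dbe2
  after D1: wrote 8B at 0x05 = df1db7dbe2535b14
  after D2: wrote 4B at 0x0d = e2535b14
  after D3: wrote 2B at 0x09 = 5b14
query mem[0x0c]=0x14, mem[0x0a]=0x14, mem[0x02]=0x82, mem[0x0b]=0x5b

MEM[0x0c,0x0a,0x02,0x0b] = 14 14 82 5b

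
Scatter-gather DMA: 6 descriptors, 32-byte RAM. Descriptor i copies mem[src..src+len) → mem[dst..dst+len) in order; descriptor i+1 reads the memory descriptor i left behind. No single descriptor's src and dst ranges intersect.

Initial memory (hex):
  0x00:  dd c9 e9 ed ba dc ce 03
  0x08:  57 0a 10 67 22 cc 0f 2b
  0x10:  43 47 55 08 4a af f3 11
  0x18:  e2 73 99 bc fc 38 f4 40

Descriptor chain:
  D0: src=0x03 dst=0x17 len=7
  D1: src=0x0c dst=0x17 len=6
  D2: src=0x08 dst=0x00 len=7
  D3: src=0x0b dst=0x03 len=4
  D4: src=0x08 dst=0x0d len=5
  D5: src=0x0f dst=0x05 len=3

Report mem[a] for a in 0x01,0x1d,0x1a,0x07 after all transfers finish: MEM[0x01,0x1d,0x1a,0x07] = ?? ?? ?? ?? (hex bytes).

MEM[0x01,0x1d,0x1a,0x07] = 0a 0a 2b 22

#0 dst[0x17+7] := {0xed,0xba,0xdc,0xce,0x03,0x57,0x0a}
#1 dst[0x17+6] := {0x22,0xcc,0x0f,0x2b,0x43,0x47}
#2 dst[0x00+7] := {0x57,0x0a,0x10,0x67,0x22,0xcc,0x0f}
#3 dst[0x03+4] := {0x67,0x22,0xcc,0x0f}
#4 dst[0x0d+5] := {0x57,0x0a,0x10,0x67,0x22}
#5 dst[0x05+3] := {0x10,0x67,0x22}
query mem[0x01]=0x0a, mem[0x1d]=0x0a, mem[0x1a]=0x2b, mem[0x07]=0x22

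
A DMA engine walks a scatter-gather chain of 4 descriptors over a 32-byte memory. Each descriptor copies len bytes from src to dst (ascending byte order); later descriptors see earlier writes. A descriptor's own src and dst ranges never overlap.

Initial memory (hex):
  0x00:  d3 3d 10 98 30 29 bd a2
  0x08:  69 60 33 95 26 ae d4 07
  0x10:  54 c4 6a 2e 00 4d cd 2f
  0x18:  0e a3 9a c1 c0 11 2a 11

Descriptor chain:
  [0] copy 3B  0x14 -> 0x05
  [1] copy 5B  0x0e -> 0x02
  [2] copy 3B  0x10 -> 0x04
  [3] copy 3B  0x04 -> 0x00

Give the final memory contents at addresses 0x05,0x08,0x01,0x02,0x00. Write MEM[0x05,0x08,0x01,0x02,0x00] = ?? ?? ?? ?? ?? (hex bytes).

#0 dst[0x05+3] := {0x00,0x4d,0xcd}
#1 dst[0x02+5] := {0xd4,0x07,0x54,0xc4,0x6a}
#2 dst[0x04+3] := {0x54,0xc4,0x6a}
#3 dst[0x00+3] := {0x54,0xc4,0x6a}
query mem[0x05]=0xc4, mem[0x08]=0x69, mem[0x01]=0xc4, mem[0x02]=0x6a, mem[0x00]=0x54

MEM[0x05,0x08,0x01,0x02,0x00] = c4 69 c4 6a 54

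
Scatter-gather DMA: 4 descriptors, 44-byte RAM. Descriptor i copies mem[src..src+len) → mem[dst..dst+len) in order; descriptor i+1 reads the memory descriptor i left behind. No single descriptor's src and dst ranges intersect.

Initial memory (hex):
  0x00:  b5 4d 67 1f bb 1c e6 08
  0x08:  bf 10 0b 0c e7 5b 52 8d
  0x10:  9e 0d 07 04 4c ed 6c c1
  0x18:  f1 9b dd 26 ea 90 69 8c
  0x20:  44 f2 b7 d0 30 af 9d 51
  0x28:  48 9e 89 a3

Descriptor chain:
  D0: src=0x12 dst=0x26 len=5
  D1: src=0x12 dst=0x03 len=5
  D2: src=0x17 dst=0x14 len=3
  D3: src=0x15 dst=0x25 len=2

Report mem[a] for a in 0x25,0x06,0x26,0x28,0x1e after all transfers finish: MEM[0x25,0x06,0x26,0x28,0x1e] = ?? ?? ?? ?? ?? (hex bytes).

MEM[0x25,0x06,0x26,0x28,0x1e] = f1 ed 9b 4c 69

  after D0: wrote 5B at 0x26 = 07044ced6c
  after D1: wrote 5B at 0x03 = 07044ced6c
  after D2: wrote 3B at 0x14 = c1f19b
  after D3: wrote 2B at 0x25 = f19b
query mem[0x25]=0xf1, mem[0x06]=0xed, mem[0x26]=0x9b, mem[0x28]=0x4c, mem[0x1e]=0x69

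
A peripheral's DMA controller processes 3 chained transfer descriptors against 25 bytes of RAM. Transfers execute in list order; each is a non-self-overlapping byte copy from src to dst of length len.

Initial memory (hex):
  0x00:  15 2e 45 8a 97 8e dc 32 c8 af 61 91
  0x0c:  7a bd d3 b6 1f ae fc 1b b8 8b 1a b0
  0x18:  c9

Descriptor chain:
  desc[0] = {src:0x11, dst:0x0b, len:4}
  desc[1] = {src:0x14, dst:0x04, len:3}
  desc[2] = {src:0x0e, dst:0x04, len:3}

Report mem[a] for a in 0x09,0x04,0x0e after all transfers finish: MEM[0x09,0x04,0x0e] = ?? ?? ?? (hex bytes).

MEM[0x09,0x04,0x0e] = af b8 b8

  after D0: wrote 4B at 0x0b = aefc1bb8
  after D1: wrote 3B at 0x04 = b88b1a
  after D2: wrote 3B at 0x04 = b8b61f
query mem[0x09]=0xaf, mem[0x04]=0xb8, mem[0x0e]=0xb8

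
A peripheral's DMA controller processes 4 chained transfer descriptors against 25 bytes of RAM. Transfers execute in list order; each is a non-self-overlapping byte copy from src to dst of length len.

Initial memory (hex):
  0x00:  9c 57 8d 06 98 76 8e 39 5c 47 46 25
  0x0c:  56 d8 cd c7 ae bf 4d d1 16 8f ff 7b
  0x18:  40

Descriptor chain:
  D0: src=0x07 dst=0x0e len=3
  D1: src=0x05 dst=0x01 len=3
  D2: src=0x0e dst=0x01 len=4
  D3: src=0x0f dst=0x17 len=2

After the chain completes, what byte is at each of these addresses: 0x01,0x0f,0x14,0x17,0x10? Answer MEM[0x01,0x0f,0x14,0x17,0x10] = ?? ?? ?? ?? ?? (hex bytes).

#0 dst[0x0e+3] := {0x39,0x5c,0x47}
#1 dst[0x01+3] := {0x76,0x8e,0x39}
#2 dst[0x01+4] := {0x39,0x5c,0x47,0xbf}
#3 dst[0x17+2] := {0x5c,0x47}
query mem[0x01]=0x39, mem[0x0f]=0x5c, mem[0x14]=0x16, mem[0x17]=0x5c, mem[0x10]=0x47

MEM[0x01,0x0f,0x14,0x17,0x10] = 39 5c 16 5c 47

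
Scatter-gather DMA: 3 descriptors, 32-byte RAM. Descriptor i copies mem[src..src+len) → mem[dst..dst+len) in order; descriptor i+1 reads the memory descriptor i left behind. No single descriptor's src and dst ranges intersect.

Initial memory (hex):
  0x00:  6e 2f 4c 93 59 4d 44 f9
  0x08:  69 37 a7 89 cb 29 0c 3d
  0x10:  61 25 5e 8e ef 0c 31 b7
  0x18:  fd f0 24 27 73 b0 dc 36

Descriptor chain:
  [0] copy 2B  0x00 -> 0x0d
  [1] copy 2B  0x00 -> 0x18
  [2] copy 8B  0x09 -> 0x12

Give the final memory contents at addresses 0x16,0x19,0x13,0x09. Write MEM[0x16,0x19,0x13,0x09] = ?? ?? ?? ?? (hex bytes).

MEM[0x16,0x19,0x13,0x09] = 6e 61 a7 37

  after D0: wrote 2B at 0x0d = 6e2f
  after D1: wrote 2B at 0x18 = 6e2f
  after D2: wrote 8B at 0x12 = 37a789cb6e2f3d61
query mem[0x16]=0x6e, mem[0x19]=0x61, mem[0x13]=0xa7, mem[0x09]=0x37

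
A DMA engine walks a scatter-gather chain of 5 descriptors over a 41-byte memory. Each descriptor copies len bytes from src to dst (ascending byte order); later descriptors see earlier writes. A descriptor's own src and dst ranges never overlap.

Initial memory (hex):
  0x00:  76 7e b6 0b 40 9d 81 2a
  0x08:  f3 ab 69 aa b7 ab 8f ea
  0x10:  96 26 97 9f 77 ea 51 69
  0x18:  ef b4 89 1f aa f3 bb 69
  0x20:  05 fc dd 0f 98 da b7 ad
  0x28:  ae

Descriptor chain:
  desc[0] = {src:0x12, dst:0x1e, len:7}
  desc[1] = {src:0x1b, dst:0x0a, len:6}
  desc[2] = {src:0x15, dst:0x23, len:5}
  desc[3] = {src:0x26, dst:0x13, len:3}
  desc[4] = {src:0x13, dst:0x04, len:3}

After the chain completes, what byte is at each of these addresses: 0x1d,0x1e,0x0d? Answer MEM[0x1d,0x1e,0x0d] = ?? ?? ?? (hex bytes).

[0] 0x12->0x1e len=7 : 97 9f 77 ea 51 69 ef
[1] 0x1b->0x0a len=6 : 1f aa f3 97 9f 77
[2] 0x15->0x23 len=5 : ea 51 69 ef b4
[3] 0x26->0x13 len=3 : ef b4 ae
[4] 0x13->0x04 len=3 : ef b4 ae
query mem[0x1d]=0xf3, mem[0x1e]=0x97, mem[0x0d]=0x97

MEM[0x1d,0x1e,0x0d] = f3 97 97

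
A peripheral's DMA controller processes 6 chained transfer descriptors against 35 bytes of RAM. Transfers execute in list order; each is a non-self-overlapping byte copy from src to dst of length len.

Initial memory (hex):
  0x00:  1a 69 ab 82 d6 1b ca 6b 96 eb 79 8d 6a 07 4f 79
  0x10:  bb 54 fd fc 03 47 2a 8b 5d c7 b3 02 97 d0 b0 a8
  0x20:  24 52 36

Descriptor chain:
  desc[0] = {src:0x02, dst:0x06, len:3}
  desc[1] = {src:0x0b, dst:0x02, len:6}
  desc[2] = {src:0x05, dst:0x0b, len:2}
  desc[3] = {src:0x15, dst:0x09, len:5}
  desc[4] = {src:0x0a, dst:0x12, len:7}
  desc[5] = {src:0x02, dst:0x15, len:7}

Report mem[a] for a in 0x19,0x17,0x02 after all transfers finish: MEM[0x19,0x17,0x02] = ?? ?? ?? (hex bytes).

MEM[0x19,0x17,0x02] = 79 07 8d

D0: mem[0x06..0x08] <- [ab 82 d6]
D1: mem[0x02..0x07] <- [8d 6a 07 4f 79 bb]
D2: mem[0x0b..0x0c] <- [4f 79]
D3: mem[0x09..0x0d] <- [47 2a 8b 5d c7]
D4: mem[0x12..0x18] <- [2a 8b 5d c7 4f 79 bb]
D5: mem[0x15..0x1b] <- [8d 6a 07 4f 79 bb d6]
query mem[0x19]=0x79, mem[0x17]=0x07, mem[0x02]=0x8d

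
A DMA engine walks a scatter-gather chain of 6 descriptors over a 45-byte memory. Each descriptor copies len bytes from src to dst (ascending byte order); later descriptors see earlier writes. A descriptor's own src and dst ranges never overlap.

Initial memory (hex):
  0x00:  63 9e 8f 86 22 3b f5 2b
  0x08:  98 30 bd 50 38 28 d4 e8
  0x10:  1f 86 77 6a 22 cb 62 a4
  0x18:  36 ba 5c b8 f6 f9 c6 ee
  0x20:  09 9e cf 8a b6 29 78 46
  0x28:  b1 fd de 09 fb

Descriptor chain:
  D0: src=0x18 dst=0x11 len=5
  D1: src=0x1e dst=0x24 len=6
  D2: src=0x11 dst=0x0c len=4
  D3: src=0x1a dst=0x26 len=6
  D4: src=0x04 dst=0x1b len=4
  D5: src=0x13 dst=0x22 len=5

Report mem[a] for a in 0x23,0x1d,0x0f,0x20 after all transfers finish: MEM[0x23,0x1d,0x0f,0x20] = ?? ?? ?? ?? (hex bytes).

[0] 0x18->0x11 len=5 : 36 ba 5c b8 f6
[1] 0x1e->0x24 len=6 : c6 ee 09 9e cf 8a
[2] 0x11->0x0c len=4 : 36 ba 5c b8
[3] 0x1a->0x26 len=6 : 5c b8 f6 f9 c6 ee
[4] 0x04->0x1b len=4 : 22 3b f5 2b
[5] 0x13->0x22 len=5 : 5c b8 f6 62 a4
query mem[0x23]=0xb8, mem[0x1d]=0xf5, mem[0x0f]=0xb8, mem[0x20]=0x09

MEM[0x23,0x1d,0x0f,0x20] = b8 f5 b8 09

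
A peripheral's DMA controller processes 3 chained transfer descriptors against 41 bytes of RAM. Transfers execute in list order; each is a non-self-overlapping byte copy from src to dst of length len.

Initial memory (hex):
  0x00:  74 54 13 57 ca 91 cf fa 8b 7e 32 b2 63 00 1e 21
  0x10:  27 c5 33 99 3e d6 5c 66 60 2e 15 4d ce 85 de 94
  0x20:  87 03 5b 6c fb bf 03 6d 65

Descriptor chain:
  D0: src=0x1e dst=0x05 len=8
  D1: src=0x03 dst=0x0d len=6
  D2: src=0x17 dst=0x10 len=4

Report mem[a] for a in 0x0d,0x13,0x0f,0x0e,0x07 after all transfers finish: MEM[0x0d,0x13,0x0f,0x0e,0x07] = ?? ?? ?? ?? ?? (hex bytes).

MEM[0x0d,0x13,0x0f,0x0e,0x07] = 57 15 de ca 87

D0: mem[0x05..0x0c] <- [de 94 87 03 5b 6c fb bf]
D1: mem[0x0d..0x12] <- [57 ca de 94 87 03]
D2: mem[0x10..0x13] <- [66 60 2e 15]
query mem[0x0d]=0x57, mem[0x13]=0x15, mem[0x0f]=0xde, mem[0x0e]=0xca, mem[0x07]=0x87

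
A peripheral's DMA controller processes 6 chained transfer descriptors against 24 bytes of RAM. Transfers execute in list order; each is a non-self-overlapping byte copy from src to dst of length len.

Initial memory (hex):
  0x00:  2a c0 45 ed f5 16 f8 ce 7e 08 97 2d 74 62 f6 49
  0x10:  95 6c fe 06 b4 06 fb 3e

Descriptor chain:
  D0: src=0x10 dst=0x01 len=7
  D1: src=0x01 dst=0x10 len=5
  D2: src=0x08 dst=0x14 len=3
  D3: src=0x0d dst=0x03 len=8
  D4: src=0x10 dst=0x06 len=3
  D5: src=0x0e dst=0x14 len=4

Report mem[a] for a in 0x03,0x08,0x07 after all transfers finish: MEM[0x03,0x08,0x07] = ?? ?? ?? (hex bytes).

MEM[0x03,0x08,0x07] = 62 fe 6c

D0: mem[0x01..0x07] <- [95 6c fe 06 b4 06 fb]
D1: mem[0x10..0x14] <- [95 6c fe 06 b4]
D2: mem[0x14..0x16] <- [7e 08 97]
D3: mem[0x03..0x0a] <- [62 f6 49 95 6c fe 06 7e]
D4: mem[0x06..0x08] <- [95 6c fe]
D5: mem[0x14..0x17] <- [f6 49 95 6c]
query mem[0x03]=0x62, mem[0x08]=0xfe, mem[0x07]=0x6c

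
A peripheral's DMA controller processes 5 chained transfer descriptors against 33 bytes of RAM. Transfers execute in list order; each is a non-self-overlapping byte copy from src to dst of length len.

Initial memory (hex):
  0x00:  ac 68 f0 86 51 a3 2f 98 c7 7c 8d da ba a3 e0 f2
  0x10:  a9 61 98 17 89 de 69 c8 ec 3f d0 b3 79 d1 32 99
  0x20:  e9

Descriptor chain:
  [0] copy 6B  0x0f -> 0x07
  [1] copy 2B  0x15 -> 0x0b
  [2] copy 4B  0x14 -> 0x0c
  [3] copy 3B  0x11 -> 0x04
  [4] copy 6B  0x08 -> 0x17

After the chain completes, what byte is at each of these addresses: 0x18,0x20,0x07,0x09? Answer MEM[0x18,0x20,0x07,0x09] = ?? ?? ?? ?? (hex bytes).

MEM[0x18,0x20,0x07,0x09] = 61 e9 f2 61

[0] 0x0f->0x07 len=6 : f2 a9 61 98 17 89
[1] 0x15->0x0b len=2 : de 69
[2] 0x14->0x0c len=4 : 89 de 69 c8
[3] 0x11->0x04 len=3 : 61 98 17
[4] 0x08->0x17 len=6 : a9 61 98 de 89 de
query mem[0x18]=0x61, mem[0x20]=0xe9, mem[0x07]=0xf2, mem[0x09]=0x61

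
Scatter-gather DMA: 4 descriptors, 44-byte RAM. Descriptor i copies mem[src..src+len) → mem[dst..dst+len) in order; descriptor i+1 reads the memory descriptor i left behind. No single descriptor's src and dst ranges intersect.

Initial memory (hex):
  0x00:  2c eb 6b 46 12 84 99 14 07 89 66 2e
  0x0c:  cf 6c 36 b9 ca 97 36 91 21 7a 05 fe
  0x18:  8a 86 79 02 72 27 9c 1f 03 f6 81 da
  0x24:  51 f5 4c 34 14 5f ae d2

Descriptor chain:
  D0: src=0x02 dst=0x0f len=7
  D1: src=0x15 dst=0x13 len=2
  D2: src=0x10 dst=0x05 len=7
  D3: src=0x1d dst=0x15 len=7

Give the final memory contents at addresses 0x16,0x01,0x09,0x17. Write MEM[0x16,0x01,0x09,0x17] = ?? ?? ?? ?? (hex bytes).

[0] 0x02->0x0f len=7 : 6b 46 12 84 99 14 07
[1] 0x15->0x13 len=2 : 07 05
[2] 0x10->0x05 len=7 : 46 12 84 07 05 07 05
[3] 0x1d->0x15 len=7 : 27 9c 1f 03 f6 81 da
query mem[0x16]=0x9c, mem[0x01]=0xeb, mem[0x09]=0x05, mem[0x17]=0x1f

MEM[0x16,0x01,0x09,0x17] = 9c eb 05 1f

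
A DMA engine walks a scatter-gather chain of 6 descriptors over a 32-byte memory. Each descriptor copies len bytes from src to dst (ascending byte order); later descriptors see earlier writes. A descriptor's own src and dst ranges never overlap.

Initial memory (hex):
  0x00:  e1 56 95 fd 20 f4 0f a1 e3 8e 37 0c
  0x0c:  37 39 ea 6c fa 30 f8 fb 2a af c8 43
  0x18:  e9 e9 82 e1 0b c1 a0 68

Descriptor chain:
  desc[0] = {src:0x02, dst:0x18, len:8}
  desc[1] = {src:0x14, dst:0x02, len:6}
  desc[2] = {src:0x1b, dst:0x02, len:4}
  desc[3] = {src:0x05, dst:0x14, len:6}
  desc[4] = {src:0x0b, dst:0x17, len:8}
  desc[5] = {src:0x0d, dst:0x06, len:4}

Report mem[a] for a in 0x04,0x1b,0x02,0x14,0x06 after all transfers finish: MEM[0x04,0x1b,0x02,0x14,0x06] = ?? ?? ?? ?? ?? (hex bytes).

MEM[0x04,0x1b,0x02,0x14,0x06] = a1 6c f4 e3 39

  after D0: wrote 8B at 0x18 = 95fd20f40fa1e38e
  after D1: wrote 6B at 0x02 = 2aafc84395fd
  after D2: wrote 4B at 0x02 = f40fa1e3
  after D3: wrote 6B at 0x14 = e395fde38e37
  after D4: wrote 8B at 0x17 = 0c3739ea6cfa30f8
  after D5: wrote 4B at 0x06 = 39ea6cfa
query mem[0x04]=0xa1, mem[0x1b]=0x6c, mem[0x02]=0xf4, mem[0x14]=0xe3, mem[0x06]=0x39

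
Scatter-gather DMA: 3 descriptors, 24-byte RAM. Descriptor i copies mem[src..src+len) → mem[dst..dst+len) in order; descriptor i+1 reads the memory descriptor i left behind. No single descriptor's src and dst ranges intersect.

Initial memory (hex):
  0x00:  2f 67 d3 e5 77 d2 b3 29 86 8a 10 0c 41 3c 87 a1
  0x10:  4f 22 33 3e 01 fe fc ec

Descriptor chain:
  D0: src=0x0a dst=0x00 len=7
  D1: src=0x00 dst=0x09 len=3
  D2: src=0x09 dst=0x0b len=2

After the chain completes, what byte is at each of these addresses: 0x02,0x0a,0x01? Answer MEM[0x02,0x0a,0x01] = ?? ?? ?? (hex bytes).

#0 dst[0x00+7] := {0x10,0x0c,0x41,0x3c,0x87,0xa1,0x4f}
#1 dst[0x09+3] := {0x10,0x0c,0x41}
#2 dst[0x0b+2] := {0x10,0x0c}
query mem[0x02]=0x41, mem[0x0a]=0x0c, mem[0x01]=0x0c

MEM[0x02,0x0a,0x01] = 41 0c 0c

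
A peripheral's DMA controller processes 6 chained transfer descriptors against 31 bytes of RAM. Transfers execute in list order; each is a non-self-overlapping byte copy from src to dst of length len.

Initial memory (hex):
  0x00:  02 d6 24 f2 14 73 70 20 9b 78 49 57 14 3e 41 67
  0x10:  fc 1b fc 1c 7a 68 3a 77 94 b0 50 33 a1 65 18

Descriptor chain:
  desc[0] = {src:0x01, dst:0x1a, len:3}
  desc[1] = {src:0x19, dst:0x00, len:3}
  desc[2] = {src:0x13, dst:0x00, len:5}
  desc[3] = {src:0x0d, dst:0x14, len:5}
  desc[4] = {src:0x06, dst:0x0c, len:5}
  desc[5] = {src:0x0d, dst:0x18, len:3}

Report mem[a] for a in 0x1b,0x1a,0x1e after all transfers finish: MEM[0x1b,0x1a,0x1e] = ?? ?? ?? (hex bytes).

MEM[0x1b,0x1a,0x1e] = 24 78 18

  after D0: wrote 3B at 0x1a = d624f2
  after D1: wrote 3B at 0x00 = b0d624
  after D2: wrote 5B at 0x00 = 1c7a683a77
  after D3: wrote 5B at 0x14 = 3e4167fc1b
  after D4: wrote 5B at 0x0c = 70209b7849
  after D5: wrote 3B at 0x18 = 209b78
query mem[0x1b]=0x24, mem[0x1a]=0x78, mem[0x1e]=0x18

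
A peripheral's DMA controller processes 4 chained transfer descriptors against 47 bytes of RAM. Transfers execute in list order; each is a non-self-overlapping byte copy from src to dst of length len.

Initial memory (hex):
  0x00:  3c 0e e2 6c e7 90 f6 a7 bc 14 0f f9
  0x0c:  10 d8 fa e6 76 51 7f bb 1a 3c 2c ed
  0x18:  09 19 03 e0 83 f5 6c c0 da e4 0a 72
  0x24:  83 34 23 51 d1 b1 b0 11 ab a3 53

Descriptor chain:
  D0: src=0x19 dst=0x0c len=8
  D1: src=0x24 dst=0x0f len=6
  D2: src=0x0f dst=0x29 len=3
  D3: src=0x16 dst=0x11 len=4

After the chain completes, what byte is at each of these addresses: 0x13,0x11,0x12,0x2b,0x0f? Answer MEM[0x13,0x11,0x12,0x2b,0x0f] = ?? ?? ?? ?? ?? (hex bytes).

MEM[0x13,0x11,0x12,0x2b,0x0f] = 09 2c ed 23 83

[0] 0x19->0x0c len=8 : 19 03 e0 83 f5 6c c0 da
[1] 0x24->0x0f len=6 : 83 34 23 51 d1 b1
[2] 0x0f->0x29 len=3 : 83 34 23
[3] 0x16->0x11 len=4 : 2c ed 09 19
query mem[0x13]=0x09, mem[0x11]=0x2c, mem[0x12]=0xed, mem[0x2b]=0x23, mem[0x0f]=0x83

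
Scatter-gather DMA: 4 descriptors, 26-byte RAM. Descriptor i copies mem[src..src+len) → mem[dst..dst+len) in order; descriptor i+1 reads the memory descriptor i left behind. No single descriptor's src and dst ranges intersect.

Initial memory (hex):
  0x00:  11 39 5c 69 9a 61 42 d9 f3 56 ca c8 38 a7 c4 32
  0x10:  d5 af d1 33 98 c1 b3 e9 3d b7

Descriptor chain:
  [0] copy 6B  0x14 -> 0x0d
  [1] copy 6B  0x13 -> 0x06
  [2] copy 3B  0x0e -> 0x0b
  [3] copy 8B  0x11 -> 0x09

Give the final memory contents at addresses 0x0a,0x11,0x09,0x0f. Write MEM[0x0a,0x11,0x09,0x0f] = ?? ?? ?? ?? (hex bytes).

D0: mem[0x0d..0x12] <- [98 c1 b3 e9 3d b7]
D1: mem[0x06..0x0b] <- [33 98 c1 b3 e9 3d]
D2: mem[0x0b..0x0d] <- [c1 b3 e9]
D3: mem[0x09..0x10] <- [3d b7 33 98 c1 b3 e9 3d]
query mem[0x0a]=0xb7, mem[0x11]=0x3d, mem[0x09]=0x3d, mem[0x0f]=0xe9

MEM[0x0a,0x11,0x09,0x0f] = b7 3d 3d e9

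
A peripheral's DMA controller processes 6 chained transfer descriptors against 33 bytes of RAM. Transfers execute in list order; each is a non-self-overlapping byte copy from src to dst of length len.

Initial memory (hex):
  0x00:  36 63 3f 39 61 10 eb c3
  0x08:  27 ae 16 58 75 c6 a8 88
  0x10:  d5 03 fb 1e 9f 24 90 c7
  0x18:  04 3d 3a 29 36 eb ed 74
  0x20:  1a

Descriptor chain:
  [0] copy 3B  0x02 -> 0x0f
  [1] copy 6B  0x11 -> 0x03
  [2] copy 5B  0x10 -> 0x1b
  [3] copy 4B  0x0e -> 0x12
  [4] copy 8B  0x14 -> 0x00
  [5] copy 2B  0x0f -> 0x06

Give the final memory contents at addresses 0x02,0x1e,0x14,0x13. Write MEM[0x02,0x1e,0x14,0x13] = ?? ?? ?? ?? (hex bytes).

MEM[0x02,0x1e,0x14,0x13] = 90 1e 39 3f

[0] 0x02->0x0f len=3 : 3f 39 61
[1] 0x11->0x03 len=6 : 61 fb 1e 9f 24 90
[2] 0x10->0x1b len=5 : 39 61 fb 1e 9f
[3] 0x0e->0x12 len=4 : a8 3f 39 61
[4] 0x14->0x00 len=8 : 39 61 90 c7 04 3d 3a 39
[5] 0x0f->0x06 len=2 : 3f 39
query mem[0x02]=0x90, mem[0x1e]=0x1e, mem[0x14]=0x39, mem[0x13]=0x3f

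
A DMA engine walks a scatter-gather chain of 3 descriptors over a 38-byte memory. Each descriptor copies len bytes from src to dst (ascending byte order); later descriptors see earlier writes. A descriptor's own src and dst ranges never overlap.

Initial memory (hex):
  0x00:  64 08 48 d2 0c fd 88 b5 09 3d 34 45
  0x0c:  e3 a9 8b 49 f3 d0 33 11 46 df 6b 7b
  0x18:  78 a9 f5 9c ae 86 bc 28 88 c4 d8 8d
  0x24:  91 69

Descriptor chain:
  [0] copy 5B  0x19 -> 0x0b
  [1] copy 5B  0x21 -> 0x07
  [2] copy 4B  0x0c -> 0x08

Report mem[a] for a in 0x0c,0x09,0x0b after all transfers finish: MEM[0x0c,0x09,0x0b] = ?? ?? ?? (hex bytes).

#0 dst[0x0b+5] := {0xa9,0xf5,0x9c,0xae,0x86}
#1 dst[0x07+5] := {0xc4,0xd8,0x8d,0x91,0x69}
#2 dst[0x08+4] := {0xf5,0x9c,0xae,0x86}
query mem[0x0c]=0xf5, mem[0x09]=0x9c, mem[0x0b]=0x86

MEM[0x0c,0x09,0x0b] = f5 9c 86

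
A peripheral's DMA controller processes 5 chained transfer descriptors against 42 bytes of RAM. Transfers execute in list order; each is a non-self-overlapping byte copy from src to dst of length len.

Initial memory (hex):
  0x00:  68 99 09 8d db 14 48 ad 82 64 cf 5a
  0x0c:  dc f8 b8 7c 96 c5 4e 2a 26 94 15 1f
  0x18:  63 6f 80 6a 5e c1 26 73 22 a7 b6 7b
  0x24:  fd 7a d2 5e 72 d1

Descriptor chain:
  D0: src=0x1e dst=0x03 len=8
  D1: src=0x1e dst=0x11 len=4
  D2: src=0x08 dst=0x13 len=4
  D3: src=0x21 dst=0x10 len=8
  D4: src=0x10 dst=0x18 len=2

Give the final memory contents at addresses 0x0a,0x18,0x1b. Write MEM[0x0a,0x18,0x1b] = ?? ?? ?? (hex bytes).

D0: mem[0x03..0x0a] <- [26 73 22 a7 b6 7b fd 7a]
D1: mem[0x11..0x14] <- [26 73 22 a7]
D2: mem[0x13..0x16] <- [7b fd 7a 5a]
D3: mem[0x10..0x17] <- [a7 b6 7b fd 7a d2 5e 72]
D4: mem[0x18..0x19] <- [a7 b6]
query mem[0x0a]=0x7a, mem[0x18]=0xa7, mem[0x1b]=0x6a

MEM[0x0a,0x18,0x1b] = 7a a7 6a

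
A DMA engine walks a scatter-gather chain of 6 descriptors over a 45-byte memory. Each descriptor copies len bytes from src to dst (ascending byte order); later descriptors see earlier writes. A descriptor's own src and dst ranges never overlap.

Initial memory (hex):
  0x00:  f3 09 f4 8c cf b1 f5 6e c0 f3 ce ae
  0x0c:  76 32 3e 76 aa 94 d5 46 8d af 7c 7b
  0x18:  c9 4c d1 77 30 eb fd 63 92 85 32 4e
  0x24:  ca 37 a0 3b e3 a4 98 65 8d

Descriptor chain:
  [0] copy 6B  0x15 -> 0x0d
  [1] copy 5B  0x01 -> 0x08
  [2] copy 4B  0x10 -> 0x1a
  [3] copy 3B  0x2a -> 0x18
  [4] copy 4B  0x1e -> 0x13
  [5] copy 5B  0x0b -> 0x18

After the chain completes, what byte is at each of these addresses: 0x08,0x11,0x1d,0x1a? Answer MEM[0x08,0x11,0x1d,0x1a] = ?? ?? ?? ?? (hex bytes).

#0 dst[0x0d+6] := {0xaf,0x7c,0x7b,0xc9,0x4c,0xd1}
#1 dst[0x08+5] := {0x09,0xf4,0x8c,0xcf,0xb1}
#2 dst[0x1a+4] := {0xc9,0x4c,0xd1,0x46}
#3 dst[0x18+3] := {0x98,0x65,0x8d}
#4 dst[0x13+4] := {0xfd,0x63,0x92,0x85}
#5 dst[0x18+5] := {0xcf,0xb1,0xaf,0x7c,0x7b}
query mem[0x08]=0x09, mem[0x11]=0x4c, mem[0x1d]=0x46, mem[0x1a]=0xaf

MEM[0x08,0x11,0x1d,0x1a] = 09 4c 46 af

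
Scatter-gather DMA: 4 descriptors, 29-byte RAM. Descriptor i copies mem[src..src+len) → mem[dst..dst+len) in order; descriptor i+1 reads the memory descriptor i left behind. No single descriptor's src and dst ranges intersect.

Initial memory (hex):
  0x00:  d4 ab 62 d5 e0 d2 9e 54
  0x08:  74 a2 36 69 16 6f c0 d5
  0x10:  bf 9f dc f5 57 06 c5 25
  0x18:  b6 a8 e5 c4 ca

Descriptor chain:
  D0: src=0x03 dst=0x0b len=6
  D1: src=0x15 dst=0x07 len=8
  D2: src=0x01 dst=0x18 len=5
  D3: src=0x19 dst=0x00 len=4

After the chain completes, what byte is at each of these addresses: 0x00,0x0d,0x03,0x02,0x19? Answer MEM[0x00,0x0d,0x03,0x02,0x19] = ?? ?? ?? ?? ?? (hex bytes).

MEM[0x00,0x0d,0x03,0x02,0x19] = 62 c4 d2 e0 62

[0] 0x03->0x0b len=6 : d5 e0 d2 9e 54 74
[1] 0x15->0x07 len=8 : 06 c5 25 b6 a8 e5 c4 ca
[2] 0x01->0x18 len=5 : ab 62 d5 e0 d2
[3] 0x19->0x00 len=4 : 62 d5 e0 d2
query mem[0x00]=0x62, mem[0x0d]=0xc4, mem[0x03]=0xd2, mem[0x02]=0xe0, mem[0x19]=0x62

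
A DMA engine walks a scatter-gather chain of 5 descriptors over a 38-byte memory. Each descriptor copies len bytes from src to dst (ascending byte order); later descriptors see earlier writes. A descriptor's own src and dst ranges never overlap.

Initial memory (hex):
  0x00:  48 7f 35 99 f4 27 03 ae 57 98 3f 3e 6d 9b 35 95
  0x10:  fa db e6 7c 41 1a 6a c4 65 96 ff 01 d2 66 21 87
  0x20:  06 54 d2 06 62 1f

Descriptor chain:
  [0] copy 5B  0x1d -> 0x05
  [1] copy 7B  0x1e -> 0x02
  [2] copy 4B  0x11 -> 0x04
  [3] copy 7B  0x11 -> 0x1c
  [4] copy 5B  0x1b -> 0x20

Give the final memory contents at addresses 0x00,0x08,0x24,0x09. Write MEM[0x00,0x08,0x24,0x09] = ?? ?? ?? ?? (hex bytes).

MEM[0x00,0x08,0x24,0x09] = 48 62 41 54

  after D0: wrote 5B at 0x05 = 6621870654
  after D1: wrote 7B at 0x02 = 21870654d20662
  after D2: wrote 4B at 0x04 = dbe67c41
  after D3: wrote 7B at 0x1c = dbe67c411a6ac4
  after D4: wrote 5B at 0x20 = 01dbe67c41
query mem[0x00]=0x48, mem[0x08]=0x62, mem[0x24]=0x41, mem[0x09]=0x54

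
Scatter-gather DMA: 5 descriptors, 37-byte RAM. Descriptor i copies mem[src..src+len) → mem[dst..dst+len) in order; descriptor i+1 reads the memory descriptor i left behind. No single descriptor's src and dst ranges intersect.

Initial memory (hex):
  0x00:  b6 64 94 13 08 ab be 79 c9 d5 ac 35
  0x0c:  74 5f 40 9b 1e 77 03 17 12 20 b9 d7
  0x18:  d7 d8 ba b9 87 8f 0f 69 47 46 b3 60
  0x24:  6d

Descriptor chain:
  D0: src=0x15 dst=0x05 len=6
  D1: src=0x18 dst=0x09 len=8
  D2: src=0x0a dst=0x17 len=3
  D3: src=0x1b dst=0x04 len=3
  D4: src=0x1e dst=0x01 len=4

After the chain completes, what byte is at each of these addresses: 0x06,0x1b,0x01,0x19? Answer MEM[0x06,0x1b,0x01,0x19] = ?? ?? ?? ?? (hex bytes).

MEM[0x06,0x1b,0x01,0x19] = 8f b9 0f b9

  after D0: wrote 6B at 0x05 = 20b9d7d7d8ba
  after D1: wrote 8B at 0x09 = d7d8bab9878f0f69
  after D2: wrote 3B at 0x17 = d8bab9
  after D3: wrote 3B at 0x04 = b9878f
  after D4: wrote 4B at 0x01 = 0f694746
query mem[0x06]=0x8f, mem[0x1b]=0xb9, mem[0x01]=0x0f, mem[0x19]=0xb9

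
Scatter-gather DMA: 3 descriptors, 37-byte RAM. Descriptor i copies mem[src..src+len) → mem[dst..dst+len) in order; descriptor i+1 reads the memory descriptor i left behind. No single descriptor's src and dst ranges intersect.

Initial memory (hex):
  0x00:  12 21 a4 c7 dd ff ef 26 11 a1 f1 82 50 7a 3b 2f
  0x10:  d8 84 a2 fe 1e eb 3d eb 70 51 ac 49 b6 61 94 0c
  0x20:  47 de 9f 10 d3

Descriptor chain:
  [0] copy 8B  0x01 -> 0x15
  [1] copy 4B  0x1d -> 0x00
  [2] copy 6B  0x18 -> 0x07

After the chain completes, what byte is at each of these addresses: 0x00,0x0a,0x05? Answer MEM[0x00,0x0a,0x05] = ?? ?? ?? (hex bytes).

[0] 0x01->0x15 len=8 : 21 a4 c7 dd ff ef 26 11
[1] 0x1d->0x00 len=4 : 61 94 0c 47
[2] 0x18->0x07 len=6 : dd ff ef 26 11 61
query mem[0x00]=0x61, mem[0x0a]=0x26, mem[0x05]=0xff

MEM[0x00,0x0a,0x05] = 61 26 ff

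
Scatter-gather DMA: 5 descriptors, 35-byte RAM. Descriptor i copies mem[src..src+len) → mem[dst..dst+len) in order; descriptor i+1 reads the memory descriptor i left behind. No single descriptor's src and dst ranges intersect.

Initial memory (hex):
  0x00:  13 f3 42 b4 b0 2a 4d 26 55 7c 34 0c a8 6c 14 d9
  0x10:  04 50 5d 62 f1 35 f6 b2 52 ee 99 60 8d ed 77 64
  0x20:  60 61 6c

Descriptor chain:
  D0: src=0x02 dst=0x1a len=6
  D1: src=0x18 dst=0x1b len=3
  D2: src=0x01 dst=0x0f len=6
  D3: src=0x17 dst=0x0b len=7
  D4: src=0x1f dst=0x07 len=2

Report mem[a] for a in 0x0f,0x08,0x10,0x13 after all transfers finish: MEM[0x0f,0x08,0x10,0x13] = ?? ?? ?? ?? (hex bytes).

D0: mem[0x1a..0x1f] <- [42 b4 b0 2a 4d 26]
D1: mem[0x1b..0x1d] <- [52 ee 42]
D2: mem[0x0f..0x14] <- [f3 42 b4 b0 2a 4d]
D3: mem[0x0b..0x11] <- [b2 52 ee 42 52 ee 42]
D4: mem[0x07..0x08] <- [26 60]
query mem[0x0f]=0x52, mem[0x08]=0x60, mem[0x10]=0xee, mem[0x13]=0x2a

MEM[0x0f,0x08,0x10,0x13] = 52 60 ee 2a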